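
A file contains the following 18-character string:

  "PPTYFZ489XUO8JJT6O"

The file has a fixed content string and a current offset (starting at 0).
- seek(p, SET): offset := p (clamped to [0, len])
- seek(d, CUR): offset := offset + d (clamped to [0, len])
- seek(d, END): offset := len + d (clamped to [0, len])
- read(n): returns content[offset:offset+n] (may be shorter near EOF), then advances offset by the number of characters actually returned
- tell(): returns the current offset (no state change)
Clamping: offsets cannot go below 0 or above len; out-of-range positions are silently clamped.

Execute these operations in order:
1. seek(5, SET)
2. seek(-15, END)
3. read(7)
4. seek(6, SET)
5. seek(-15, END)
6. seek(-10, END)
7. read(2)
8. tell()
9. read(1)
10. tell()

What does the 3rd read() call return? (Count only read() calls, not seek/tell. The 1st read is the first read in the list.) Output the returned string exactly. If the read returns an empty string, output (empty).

Answer: U

Derivation:
After 1 (seek(5, SET)): offset=5
After 2 (seek(-15, END)): offset=3
After 3 (read(7)): returned 'YFZ489X', offset=10
After 4 (seek(6, SET)): offset=6
After 5 (seek(-15, END)): offset=3
After 6 (seek(-10, END)): offset=8
After 7 (read(2)): returned '9X', offset=10
After 8 (tell()): offset=10
After 9 (read(1)): returned 'U', offset=11
After 10 (tell()): offset=11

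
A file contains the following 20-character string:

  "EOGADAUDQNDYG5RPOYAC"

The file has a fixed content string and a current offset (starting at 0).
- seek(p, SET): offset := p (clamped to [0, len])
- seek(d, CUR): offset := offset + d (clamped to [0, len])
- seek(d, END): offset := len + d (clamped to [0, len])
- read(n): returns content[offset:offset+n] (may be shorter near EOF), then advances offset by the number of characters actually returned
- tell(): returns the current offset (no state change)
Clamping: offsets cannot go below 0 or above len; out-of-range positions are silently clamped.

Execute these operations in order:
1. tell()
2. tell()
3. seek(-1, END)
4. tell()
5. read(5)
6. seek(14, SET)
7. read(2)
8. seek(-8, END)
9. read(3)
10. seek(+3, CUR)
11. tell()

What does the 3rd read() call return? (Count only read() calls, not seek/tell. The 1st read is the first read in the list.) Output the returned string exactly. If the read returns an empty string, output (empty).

Answer: G5R

Derivation:
After 1 (tell()): offset=0
After 2 (tell()): offset=0
After 3 (seek(-1, END)): offset=19
After 4 (tell()): offset=19
After 5 (read(5)): returned 'C', offset=20
After 6 (seek(14, SET)): offset=14
After 7 (read(2)): returned 'RP', offset=16
After 8 (seek(-8, END)): offset=12
After 9 (read(3)): returned 'G5R', offset=15
After 10 (seek(+3, CUR)): offset=18
After 11 (tell()): offset=18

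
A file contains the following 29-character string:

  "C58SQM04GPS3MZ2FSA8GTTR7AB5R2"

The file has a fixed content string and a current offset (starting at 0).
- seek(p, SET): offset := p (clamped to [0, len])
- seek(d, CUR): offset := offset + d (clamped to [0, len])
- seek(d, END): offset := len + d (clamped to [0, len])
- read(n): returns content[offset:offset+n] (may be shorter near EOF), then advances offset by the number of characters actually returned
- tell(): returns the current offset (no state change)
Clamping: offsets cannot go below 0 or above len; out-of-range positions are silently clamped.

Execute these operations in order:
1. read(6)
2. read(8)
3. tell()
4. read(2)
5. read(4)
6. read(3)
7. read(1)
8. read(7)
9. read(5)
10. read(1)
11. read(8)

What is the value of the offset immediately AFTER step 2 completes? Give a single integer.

Answer: 14

Derivation:
After 1 (read(6)): returned 'C58SQM', offset=6
After 2 (read(8)): returned '04GPS3MZ', offset=14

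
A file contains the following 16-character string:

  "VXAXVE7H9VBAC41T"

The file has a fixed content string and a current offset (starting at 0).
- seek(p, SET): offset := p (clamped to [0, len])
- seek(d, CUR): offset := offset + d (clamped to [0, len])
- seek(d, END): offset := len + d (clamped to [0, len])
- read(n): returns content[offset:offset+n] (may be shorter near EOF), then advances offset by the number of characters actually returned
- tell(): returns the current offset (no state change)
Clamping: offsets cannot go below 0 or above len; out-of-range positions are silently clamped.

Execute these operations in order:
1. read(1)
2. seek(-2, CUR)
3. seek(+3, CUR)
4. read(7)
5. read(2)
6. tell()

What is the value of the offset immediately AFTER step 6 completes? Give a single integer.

After 1 (read(1)): returned 'V', offset=1
After 2 (seek(-2, CUR)): offset=0
After 3 (seek(+3, CUR)): offset=3
After 4 (read(7)): returned 'XVE7H9V', offset=10
After 5 (read(2)): returned 'BA', offset=12
After 6 (tell()): offset=12

Answer: 12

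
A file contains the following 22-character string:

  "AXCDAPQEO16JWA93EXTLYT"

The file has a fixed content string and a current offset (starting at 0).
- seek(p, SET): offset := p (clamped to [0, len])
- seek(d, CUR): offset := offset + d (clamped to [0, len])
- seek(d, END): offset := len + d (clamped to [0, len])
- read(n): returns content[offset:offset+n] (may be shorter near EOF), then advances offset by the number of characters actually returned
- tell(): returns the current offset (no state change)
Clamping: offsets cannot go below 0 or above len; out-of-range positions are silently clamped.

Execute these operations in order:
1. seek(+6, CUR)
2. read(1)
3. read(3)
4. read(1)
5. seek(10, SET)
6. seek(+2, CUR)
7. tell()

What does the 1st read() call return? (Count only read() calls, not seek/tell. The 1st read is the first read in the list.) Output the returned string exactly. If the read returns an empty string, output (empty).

After 1 (seek(+6, CUR)): offset=6
After 2 (read(1)): returned 'Q', offset=7
After 3 (read(3)): returned 'EO1', offset=10
After 4 (read(1)): returned '6', offset=11
After 5 (seek(10, SET)): offset=10
After 6 (seek(+2, CUR)): offset=12
After 7 (tell()): offset=12

Answer: Q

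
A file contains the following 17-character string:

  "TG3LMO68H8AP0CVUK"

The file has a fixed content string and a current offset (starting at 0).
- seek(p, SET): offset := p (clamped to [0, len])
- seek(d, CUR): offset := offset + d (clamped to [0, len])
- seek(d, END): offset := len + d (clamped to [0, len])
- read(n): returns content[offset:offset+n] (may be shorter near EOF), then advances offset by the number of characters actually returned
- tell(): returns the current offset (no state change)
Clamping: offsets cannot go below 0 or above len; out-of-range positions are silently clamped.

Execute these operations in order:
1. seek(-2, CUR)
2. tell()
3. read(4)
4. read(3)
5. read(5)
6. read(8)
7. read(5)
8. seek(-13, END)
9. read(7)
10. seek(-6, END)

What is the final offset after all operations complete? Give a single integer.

Answer: 11

Derivation:
After 1 (seek(-2, CUR)): offset=0
After 2 (tell()): offset=0
After 3 (read(4)): returned 'TG3L', offset=4
After 4 (read(3)): returned 'MO6', offset=7
After 5 (read(5)): returned '8H8AP', offset=12
After 6 (read(8)): returned '0CVUK', offset=17
After 7 (read(5)): returned '', offset=17
After 8 (seek(-13, END)): offset=4
After 9 (read(7)): returned 'MO68H8A', offset=11
After 10 (seek(-6, END)): offset=11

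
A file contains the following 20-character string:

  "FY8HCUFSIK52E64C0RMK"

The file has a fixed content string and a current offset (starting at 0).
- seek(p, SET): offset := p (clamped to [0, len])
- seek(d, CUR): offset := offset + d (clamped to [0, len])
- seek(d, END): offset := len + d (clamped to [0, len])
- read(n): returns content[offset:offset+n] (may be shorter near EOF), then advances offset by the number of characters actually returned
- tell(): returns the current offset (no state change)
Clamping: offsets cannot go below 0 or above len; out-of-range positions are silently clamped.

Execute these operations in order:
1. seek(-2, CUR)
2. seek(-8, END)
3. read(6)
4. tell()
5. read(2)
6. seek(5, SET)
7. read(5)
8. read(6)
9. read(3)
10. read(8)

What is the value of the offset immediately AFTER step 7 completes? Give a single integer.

Answer: 10

Derivation:
After 1 (seek(-2, CUR)): offset=0
After 2 (seek(-8, END)): offset=12
After 3 (read(6)): returned 'E64C0R', offset=18
After 4 (tell()): offset=18
After 5 (read(2)): returned 'MK', offset=20
After 6 (seek(5, SET)): offset=5
After 7 (read(5)): returned 'UFSIK', offset=10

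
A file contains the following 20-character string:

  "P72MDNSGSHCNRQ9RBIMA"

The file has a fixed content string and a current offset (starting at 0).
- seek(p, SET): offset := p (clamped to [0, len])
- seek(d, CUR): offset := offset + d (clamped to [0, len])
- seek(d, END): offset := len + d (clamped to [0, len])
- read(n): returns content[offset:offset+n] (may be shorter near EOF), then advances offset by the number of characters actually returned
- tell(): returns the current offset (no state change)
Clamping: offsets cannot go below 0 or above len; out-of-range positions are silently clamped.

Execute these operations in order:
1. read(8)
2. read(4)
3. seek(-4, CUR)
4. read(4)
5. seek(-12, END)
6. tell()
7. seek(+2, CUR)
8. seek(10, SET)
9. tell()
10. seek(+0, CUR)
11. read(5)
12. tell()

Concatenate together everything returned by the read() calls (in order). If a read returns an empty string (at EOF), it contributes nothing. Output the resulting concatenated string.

Answer: P72MDNSGSHCNSHCNCNRQ9

Derivation:
After 1 (read(8)): returned 'P72MDNSG', offset=8
After 2 (read(4)): returned 'SHCN', offset=12
After 3 (seek(-4, CUR)): offset=8
After 4 (read(4)): returned 'SHCN', offset=12
After 5 (seek(-12, END)): offset=8
After 6 (tell()): offset=8
After 7 (seek(+2, CUR)): offset=10
After 8 (seek(10, SET)): offset=10
After 9 (tell()): offset=10
After 10 (seek(+0, CUR)): offset=10
After 11 (read(5)): returned 'CNRQ9', offset=15
After 12 (tell()): offset=15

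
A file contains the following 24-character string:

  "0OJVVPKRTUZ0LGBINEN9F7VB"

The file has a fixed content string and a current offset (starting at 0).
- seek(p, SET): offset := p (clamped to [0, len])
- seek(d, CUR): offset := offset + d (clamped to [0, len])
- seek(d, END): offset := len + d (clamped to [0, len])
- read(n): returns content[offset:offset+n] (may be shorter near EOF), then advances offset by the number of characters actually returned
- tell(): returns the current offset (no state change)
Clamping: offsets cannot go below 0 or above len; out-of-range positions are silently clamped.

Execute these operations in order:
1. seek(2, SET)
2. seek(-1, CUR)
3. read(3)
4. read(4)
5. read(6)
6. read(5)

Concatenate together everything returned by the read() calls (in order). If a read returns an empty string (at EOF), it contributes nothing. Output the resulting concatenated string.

Answer: OJVVPKRTUZ0LGBINEN

Derivation:
After 1 (seek(2, SET)): offset=2
After 2 (seek(-1, CUR)): offset=1
After 3 (read(3)): returned 'OJV', offset=4
After 4 (read(4)): returned 'VPKR', offset=8
After 5 (read(6)): returned 'TUZ0LG', offset=14
After 6 (read(5)): returned 'BINEN', offset=19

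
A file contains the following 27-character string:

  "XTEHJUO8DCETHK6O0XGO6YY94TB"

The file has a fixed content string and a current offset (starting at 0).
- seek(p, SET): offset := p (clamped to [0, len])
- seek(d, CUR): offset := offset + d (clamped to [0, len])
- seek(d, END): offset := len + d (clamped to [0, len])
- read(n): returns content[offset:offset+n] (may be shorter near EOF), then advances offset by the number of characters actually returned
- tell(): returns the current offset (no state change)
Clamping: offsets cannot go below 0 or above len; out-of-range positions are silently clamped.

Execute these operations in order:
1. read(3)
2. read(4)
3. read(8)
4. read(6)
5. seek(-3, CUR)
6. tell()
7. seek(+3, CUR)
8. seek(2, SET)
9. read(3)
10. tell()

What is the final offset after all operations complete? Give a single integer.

After 1 (read(3)): returned 'XTE', offset=3
After 2 (read(4)): returned 'HJUO', offset=7
After 3 (read(8)): returned '8DCETHK6', offset=15
After 4 (read(6)): returned 'O0XGO6', offset=21
After 5 (seek(-3, CUR)): offset=18
After 6 (tell()): offset=18
After 7 (seek(+3, CUR)): offset=21
After 8 (seek(2, SET)): offset=2
After 9 (read(3)): returned 'EHJ', offset=5
After 10 (tell()): offset=5

Answer: 5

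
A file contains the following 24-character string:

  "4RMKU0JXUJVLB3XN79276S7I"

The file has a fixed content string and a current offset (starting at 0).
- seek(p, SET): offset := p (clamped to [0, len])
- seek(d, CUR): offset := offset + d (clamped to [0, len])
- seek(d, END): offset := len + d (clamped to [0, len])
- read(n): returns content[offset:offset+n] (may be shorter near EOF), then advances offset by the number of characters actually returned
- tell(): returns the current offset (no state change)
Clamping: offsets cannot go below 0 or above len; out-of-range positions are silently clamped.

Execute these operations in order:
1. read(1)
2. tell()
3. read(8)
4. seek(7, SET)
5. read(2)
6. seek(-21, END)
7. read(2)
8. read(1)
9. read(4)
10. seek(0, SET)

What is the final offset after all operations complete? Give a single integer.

Answer: 0

Derivation:
After 1 (read(1)): returned '4', offset=1
After 2 (tell()): offset=1
After 3 (read(8)): returned 'RMKU0JXU', offset=9
After 4 (seek(7, SET)): offset=7
After 5 (read(2)): returned 'XU', offset=9
After 6 (seek(-21, END)): offset=3
After 7 (read(2)): returned 'KU', offset=5
After 8 (read(1)): returned '0', offset=6
After 9 (read(4)): returned 'JXUJ', offset=10
After 10 (seek(0, SET)): offset=0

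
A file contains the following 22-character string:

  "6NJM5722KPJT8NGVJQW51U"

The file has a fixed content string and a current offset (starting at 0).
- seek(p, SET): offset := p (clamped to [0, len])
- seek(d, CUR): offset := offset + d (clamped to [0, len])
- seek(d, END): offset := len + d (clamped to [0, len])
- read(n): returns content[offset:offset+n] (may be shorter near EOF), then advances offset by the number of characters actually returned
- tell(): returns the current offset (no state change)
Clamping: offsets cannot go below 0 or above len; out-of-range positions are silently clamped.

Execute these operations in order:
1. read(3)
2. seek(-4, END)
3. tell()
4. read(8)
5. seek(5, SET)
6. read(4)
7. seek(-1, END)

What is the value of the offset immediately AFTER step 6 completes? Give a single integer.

Answer: 9

Derivation:
After 1 (read(3)): returned '6NJ', offset=3
After 2 (seek(-4, END)): offset=18
After 3 (tell()): offset=18
After 4 (read(8)): returned 'W51U', offset=22
After 5 (seek(5, SET)): offset=5
After 6 (read(4)): returned '722K', offset=9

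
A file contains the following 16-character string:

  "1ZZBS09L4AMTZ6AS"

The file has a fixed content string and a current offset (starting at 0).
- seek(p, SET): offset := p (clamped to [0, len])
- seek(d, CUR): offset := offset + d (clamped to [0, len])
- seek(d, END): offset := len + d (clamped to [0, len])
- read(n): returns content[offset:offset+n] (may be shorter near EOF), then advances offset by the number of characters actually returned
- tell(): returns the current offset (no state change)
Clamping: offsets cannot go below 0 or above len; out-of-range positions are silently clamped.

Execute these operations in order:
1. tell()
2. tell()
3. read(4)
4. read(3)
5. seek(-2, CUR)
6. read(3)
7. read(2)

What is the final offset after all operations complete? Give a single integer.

After 1 (tell()): offset=0
After 2 (tell()): offset=0
After 3 (read(4)): returned '1ZZB', offset=4
After 4 (read(3)): returned 'S09', offset=7
After 5 (seek(-2, CUR)): offset=5
After 6 (read(3)): returned '09L', offset=8
After 7 (read(2)): returned '4A', offset=10

Answer: 10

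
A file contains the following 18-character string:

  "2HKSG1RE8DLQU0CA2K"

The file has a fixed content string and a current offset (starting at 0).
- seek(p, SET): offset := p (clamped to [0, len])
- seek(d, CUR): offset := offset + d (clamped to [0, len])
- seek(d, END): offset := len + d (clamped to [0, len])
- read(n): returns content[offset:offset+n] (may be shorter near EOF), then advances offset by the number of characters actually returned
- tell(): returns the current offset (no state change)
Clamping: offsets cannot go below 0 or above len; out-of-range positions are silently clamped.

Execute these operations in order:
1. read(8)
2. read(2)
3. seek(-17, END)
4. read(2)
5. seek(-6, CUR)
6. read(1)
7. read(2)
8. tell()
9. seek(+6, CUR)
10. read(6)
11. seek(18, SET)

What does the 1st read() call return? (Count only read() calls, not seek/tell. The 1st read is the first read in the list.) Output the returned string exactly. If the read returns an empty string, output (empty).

Answer: 2HKSG1RE

Derivation:
After 1 (read(8)): returned '2HKSG1RE', offset=8
After 2 (read(2)): returned '8D', offset=10
After 3 (seek(-17, END)): offset=1
After 4 (read(2)): returned 'HK', offset=3
After 5 (seek(-6, CUR)): offset=0
After 6 (read(1)): returned '2', offset=1
After 7 (read(2)): returned 'HK', offset=3
After 8 (tell()): offset=3
After 9 (seek(+6, CUR)): offset=9
After 10 (read(6)): returned 'DLQU0C', offset=15
After 11 (seek(18, SET)): offset=18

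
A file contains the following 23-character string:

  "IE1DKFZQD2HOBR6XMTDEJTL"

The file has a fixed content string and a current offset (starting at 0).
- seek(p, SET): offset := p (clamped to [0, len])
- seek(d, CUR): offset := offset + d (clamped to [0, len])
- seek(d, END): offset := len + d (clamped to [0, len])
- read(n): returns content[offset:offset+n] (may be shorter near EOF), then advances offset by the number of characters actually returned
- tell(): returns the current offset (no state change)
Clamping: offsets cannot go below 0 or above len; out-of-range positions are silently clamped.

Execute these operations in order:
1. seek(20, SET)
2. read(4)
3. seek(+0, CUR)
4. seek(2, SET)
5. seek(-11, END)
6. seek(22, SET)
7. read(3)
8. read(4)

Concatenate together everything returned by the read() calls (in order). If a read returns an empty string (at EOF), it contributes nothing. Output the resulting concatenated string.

Answer: JTLL

Derivation:
After 1 (seek(20, SET)): offset=20
After 2 (read(4)): returned 'JTL', offset=23
After 3 (seek(+0, CUR)): offset=23
After 4 (seek(2, SET)): offset=2
After 5 (seek(-11, END)): offset=12
After 6 (seek(22, SET)): offset=22
After 7 (read(3)): returned 'L', offset=23
After 8 (read(4)): returned '', offset=23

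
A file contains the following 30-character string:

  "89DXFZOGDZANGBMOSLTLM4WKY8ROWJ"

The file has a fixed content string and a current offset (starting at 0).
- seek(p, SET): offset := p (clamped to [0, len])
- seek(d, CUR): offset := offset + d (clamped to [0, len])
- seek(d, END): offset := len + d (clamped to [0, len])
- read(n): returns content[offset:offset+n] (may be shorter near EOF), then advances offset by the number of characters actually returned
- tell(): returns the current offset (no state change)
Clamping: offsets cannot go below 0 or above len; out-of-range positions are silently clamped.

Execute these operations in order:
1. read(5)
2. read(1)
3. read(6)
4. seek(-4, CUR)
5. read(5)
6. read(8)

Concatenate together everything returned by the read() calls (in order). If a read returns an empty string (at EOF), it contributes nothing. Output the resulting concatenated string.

After 1 (read(5)): returned '89DXF', offset=5
After 2 (read(1)): returned 'Z', offset=6
After 3 (read(6)): returned 'OGDZAN', offset=12
After 4 (seek(-4, CUR)): offset=8
After 5 (read(5)): returned 'DZANG', offset=13
After 6 (read(8)): returned 'BMOSLTLM', offset=21

Answer: 89DXFZOGDZANDZANGBMOSLTLM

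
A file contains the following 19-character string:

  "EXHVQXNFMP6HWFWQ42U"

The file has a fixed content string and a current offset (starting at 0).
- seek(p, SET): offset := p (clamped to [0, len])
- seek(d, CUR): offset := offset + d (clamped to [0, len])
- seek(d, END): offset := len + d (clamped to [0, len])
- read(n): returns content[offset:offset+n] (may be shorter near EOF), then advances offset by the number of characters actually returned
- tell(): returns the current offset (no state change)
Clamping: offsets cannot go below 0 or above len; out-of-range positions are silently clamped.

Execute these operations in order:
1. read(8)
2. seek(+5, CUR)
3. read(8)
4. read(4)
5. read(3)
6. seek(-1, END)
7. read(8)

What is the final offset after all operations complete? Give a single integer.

After 1 (read(8)): returned 'EXHVQXNF', offset=8
After 2 (seek(+5, CUR)): offset=13
After 3 (read(8)): returned 'FWQ42U', offset=19
After 4 (read(4)): returned '', offset=19
After 5 (read(3)): returned '', offset=19
After 6 (seek(-1, END)): offset=18
After 7 (read(8)): returned 'U', offset=19

Answer: 19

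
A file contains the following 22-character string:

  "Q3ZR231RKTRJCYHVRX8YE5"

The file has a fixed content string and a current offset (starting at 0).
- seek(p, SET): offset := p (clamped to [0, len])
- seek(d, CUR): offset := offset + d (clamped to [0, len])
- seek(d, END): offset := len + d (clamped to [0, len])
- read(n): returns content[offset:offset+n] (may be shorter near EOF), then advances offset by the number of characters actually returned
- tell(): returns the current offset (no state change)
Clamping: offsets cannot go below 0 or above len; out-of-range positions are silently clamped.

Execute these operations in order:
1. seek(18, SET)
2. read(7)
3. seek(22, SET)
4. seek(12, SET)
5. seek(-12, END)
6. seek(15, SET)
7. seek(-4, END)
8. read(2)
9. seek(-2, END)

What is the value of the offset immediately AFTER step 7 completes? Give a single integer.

After 1 (seek(18, SET)): offset=18
After 2 (read(7)): returned '8YE5', offset=22
After 3 (seek(22, SET)): offset=22
After 4 (seek(12, SET)): offset=12
After 5 (seek(-12, END)): offset=10
After 6 (seek(15, SET)): offset=15
After 7 (seek(-4, END)): offset=18

Answer: 18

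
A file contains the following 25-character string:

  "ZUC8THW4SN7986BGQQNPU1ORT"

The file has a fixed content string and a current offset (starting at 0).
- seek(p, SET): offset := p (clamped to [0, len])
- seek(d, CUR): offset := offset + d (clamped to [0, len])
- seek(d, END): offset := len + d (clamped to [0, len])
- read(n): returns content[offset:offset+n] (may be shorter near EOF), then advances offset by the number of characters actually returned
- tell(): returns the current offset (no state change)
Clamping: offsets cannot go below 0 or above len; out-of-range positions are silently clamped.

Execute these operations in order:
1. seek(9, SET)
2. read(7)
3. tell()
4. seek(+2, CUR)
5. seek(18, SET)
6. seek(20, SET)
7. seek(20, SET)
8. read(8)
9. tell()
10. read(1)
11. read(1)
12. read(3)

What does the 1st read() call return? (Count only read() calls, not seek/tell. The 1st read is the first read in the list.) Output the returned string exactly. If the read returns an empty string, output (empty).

After 1 (seek(9, SET)): offset=9
After 2 (read(7)): returned 'N7986BG', offset=16
After 3 (tell()): offset=16
After 4 (seek(+2, CUR)): offset=18
After 5 (seek(18, SET)): offset=18
After 6 (seek(20, SET)): offset=20
After 7 (seek(20, SET)): offset=20
After 8 (read(8)): returned 'U1ORT', offset=25
After 9 (tell()): offset=25
After 10 (read(1)): returned '', offset=25
After 11 (read(1)): returned '', offset=25
After 12 (read(3)): returned '', offset=25

Answer: N7986BG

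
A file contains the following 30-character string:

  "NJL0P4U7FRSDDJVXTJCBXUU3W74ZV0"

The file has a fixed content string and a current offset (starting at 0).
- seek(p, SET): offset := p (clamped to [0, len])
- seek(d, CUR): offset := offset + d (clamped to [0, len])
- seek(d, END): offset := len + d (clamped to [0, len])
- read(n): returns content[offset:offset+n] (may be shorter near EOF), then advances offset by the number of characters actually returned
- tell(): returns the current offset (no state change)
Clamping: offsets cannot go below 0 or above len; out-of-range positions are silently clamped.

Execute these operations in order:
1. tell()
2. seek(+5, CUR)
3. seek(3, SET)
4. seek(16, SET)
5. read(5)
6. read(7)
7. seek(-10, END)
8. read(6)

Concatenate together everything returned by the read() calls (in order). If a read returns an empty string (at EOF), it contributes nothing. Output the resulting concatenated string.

After 1 (tell()): offset=0
After 2 (seek(+5, CUR)): offset=5
After 3 (seek(3, SET)): offset=3
After 4 (seek(16, SET)): offset=16
After 5 (read(5)): returned 'TJCBX', offset=21
After 6 (read(7)): returned 'UU3W74Z', offset=28
After 7 (seek(-10, END)): offset=20
After 8 (read(6)): returned 'XUU3W7', offset=26

Answer: TJCBXUU3W74ZXUU3W7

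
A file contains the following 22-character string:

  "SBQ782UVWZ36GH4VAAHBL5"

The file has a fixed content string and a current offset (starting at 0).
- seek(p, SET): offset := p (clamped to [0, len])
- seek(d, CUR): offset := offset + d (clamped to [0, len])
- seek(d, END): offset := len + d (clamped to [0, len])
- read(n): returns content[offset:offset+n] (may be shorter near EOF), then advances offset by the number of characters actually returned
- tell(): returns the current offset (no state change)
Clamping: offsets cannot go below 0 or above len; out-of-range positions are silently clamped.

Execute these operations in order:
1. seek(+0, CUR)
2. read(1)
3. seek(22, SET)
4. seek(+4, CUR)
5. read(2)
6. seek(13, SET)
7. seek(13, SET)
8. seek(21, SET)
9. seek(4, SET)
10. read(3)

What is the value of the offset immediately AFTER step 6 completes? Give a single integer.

After 1 (seek(+0, CUR)): offset=0
After 2 (read(1)): returned 'S', offset=1
After 3 (seek(22, SET)): offset=22
After 4 (seek(+4, CUR)): offset=22
After 5 (read(2)): returned '', offset=22
After 6 (seek(13, SET)): offset=13

Answer: 13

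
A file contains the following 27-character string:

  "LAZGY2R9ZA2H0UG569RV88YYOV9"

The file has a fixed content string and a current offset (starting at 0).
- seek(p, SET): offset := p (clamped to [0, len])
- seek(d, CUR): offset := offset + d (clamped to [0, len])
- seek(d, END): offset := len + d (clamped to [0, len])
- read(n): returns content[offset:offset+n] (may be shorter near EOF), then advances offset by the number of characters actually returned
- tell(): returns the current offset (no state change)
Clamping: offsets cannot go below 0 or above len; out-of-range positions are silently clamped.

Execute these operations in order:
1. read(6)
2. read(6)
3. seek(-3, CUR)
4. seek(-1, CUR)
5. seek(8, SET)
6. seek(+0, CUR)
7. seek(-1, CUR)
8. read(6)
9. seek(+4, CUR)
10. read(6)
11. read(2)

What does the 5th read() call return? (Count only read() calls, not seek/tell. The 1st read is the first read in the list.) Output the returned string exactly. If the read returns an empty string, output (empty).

After 1 (read(6)): returned 'LAZGY2', offset=6
After 2 (read(6)): returned 'R9ZA2H', offset=12
After 3 (seek(-3, CUR)): offset=9
After 4 (seek(-1, CUR)): offset=8
After 5 (seek(8, SET)): offset=8
After 6 (seek(+0, CUR)): offset=8
After 7 (seek(-1, CUR)): offset=7
After 8 (read(6)): returned '9ZA2H0', offset=13
After 9 (seek(+4, CUR)): offset=17
After 10 (read(6)): returned '9RV88Y', offset=23
After 11 (read(2)): returned 'YO', offset=25

Answer: YO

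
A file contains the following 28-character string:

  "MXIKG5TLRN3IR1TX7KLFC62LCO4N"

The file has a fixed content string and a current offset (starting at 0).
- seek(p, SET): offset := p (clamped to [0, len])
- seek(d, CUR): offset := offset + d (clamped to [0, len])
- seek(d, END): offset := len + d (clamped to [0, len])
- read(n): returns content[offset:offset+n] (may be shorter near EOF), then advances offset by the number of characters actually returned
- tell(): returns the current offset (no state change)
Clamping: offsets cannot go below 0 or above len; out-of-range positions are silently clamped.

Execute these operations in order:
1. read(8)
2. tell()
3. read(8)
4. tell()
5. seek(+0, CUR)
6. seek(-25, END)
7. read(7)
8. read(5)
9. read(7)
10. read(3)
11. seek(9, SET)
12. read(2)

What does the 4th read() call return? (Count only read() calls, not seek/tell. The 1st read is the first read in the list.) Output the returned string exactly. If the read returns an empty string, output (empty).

After 1 (read(8)): returned 'MXIKG5TL', offset=8
After 2 (tell()): offset=8
After 3 (read(8)): returned 'RN3IR1TX', offset=16
After 4 (tell()): offset=16
After 5 (seek(+0, CUR)): offset=16
After 6 (seek(-25, END)): offset=3
After 7 (read(7)): returned 'KG5TLRN', offset=10
After 8 (read(5)): returned '3IR1T', offset=15
After 9 (read(7)): returned 'X7KLFC6', offset=22
After 10 (read(3)): returned '2LC', offset=25
After 11 (seek(9, SET)): offset=9
After 12 (read(2)): returned 'N3', offset=11

Answer: 3IR1T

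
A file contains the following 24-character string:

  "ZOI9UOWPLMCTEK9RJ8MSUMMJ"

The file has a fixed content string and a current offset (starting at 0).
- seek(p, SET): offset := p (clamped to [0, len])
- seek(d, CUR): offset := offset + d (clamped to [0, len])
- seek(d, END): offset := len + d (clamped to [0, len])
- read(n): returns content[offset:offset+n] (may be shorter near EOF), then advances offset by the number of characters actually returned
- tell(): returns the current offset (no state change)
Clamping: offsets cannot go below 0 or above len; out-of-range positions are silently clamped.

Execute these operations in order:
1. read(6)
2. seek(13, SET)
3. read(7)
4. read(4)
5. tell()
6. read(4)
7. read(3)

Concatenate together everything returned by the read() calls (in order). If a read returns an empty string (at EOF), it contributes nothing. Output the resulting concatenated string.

After 1 (read(6)): returned 'ZOI9UO', offset=6
After 2 (seek(13, SET)): offset=13
After 3 (read(7)): returned 'K9RJ8MS', offset=20
After 4 (read(4)): returned 'UMMJ', offset=24
After 5 (tell()): offset=24
After 6 (read(4)): returned '', offset=24
After 7 (read(3)): returned '', offset=24

Answer: ZOI9UOK9RJ8MSUMMJ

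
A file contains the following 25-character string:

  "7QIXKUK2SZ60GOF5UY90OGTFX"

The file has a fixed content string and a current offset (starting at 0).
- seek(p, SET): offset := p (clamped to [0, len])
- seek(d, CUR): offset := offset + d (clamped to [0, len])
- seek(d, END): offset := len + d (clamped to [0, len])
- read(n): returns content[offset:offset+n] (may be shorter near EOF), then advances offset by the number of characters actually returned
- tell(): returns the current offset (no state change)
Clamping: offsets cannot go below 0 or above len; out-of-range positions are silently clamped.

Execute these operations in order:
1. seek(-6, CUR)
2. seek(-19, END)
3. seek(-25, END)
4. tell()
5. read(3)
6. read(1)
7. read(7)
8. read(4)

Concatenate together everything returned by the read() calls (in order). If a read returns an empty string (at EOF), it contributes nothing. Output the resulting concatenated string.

After 1 (seek(-6, CUR)): offset=0
After 2 (seek(-19, END)): offset=6
After 3 (seek(-25, END)): offset=0
After 4 (tell()): offset=0
After 5 (read(3)): returned '7QI', offset=3
After 6 (read(1)): returned 'X', offset=4
After 7 (read(7)): returned 'KUK2SZ6', offset=11
After 8 (read(4)): returned '0GOF', offset=15

Answer: 7QIXKUK2SZ60GOF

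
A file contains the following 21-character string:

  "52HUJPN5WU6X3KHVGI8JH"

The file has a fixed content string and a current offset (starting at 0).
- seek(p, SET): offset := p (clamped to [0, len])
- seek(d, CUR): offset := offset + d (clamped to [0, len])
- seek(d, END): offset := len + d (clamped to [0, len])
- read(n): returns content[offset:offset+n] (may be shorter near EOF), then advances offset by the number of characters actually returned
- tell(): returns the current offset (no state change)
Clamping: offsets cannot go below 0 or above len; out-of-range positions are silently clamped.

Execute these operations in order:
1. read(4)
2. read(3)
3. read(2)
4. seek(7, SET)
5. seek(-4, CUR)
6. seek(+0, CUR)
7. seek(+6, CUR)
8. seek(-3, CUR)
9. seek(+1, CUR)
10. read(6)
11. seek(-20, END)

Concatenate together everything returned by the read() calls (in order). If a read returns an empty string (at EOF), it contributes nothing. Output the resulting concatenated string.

After 1 (read(4)): returned '52HU', offset=4
After 2 (read(3)): returned 'JPN', offset=7
After 3 (read(2)): returned '5W', offset=9
After 4 (seek(7, SET)): offset=7
After 5 (seek(-4, CUR)): offset=3
After 6 (seek(+0, CUR)): offset=3
After 7 (seek(+6, CUR)): offset=9
After 8 (seek(-3, CUR)): offset=6
After 9 (seek(+1, CUR)): offset=7
After 10 (read(6)): returned '5WU6X3', offset=13
After 11 (seek(-20, END)): offset=1

Answer: 52HUJPN5W5WU6X3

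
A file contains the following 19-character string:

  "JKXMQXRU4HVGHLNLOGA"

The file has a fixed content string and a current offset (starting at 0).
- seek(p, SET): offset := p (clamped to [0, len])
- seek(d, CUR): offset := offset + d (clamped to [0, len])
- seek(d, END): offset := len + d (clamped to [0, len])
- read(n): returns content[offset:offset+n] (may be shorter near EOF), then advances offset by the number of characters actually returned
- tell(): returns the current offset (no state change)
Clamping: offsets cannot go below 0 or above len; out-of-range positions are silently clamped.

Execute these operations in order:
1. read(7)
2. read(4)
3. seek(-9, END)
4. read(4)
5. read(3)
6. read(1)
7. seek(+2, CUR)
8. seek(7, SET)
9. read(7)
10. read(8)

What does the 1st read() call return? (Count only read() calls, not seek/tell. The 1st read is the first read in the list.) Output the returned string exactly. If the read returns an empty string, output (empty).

Answer: JKXMQXR

Derivation:
After 1 (read(7)): returned 'JKXMQXR', offset=7
After 2 (read(4)): returned 'U4HV', offset=11
After 3 (seek(-9, END)): offset=10
After 4 (read(4)): returned 'VGHL', offset=14
After 5 (read(3)): returned 'NLO', offset=17
After 6 (read(1)): returned 'G', offset=18
After 7 (seek(+2, CUR)): offset=19
After 8 (seek(7, SET)): offset=7
After 9 (read(7)): returned 'U4HVGHL', offset=14
After 10 (read(8)): returned 'NLOGA', offset=19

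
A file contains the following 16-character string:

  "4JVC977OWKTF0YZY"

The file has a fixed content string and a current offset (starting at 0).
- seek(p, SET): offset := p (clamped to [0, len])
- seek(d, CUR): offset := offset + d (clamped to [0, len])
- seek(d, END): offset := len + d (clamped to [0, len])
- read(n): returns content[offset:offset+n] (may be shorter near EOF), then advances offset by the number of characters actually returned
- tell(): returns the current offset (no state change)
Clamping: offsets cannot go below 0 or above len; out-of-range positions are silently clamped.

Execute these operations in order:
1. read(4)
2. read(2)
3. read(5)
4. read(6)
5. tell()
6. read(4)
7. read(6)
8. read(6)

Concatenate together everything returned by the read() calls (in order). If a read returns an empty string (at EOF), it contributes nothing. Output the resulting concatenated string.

Answer: 4JVC977OWKTF0YZY

Derivation:
After 1 (read(4)): returned '4JVC', offset=4
After 2 (read(2)): returned '97', offset=6
After 3 (read(5)): returned '7OWKT', offset=11
After 4 (read(6)): returned 'F0YZY', offset=16
After 5 (tell()): offset=16
After 6 (read(4)): returned '', offset=16
After 7 (read(6)): returned '', offset=16
After 8 (read(6)): returned '', offset=16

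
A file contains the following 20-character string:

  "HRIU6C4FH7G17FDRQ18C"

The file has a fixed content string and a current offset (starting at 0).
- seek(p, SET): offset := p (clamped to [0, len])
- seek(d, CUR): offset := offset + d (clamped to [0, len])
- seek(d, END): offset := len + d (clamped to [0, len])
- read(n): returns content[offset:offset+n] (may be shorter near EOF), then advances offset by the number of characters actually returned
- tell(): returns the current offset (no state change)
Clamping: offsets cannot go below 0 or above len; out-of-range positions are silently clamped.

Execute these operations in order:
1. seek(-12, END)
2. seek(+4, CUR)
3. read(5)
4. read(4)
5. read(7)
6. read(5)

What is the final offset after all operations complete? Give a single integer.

Answer: 20

Derivation:
After 1 (seek(-12, END)): offset=8
After 2 (seek(+4, CUR)): offset=12
After 3 (read(5)): returned '7FDRQ', offset=17
After 4 (read(4)): returned '18C', offset=20
After 5 (read(7)): returned '', offset=20
After 6 (read(5)): returned '', offset=20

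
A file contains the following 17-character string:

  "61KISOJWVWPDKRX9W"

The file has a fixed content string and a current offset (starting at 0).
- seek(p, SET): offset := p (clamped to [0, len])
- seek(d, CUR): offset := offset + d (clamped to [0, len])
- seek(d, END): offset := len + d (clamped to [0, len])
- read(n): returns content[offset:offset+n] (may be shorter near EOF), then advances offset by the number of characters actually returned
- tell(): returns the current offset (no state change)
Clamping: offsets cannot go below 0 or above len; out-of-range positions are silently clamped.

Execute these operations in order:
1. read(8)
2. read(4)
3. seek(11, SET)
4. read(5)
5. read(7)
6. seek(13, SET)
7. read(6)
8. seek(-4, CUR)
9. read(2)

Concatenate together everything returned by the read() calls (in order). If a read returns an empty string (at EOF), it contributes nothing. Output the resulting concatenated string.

Answer: 61KISOJWVWPDDKRX9WRX9WRX

Derivation:
After 1 (read(8)): returned '61KISOJW', offset=8
After 2 (read(4)): returned 'VWPD', offset=12
After 3 (seek(11, SET)): offset=11
After 4 (read(5)): returned 'DKRX9', offset=16
After 5 (read(7)): returned 'W', offset=17
After 6 (seek(13, SET)): offset=13
After 7 (read(6)): returned 'RX9W', offset=17
After 8 (seek(-4, CUR)): offset=13
After 9 (read(2)): returned 'RX', offset=15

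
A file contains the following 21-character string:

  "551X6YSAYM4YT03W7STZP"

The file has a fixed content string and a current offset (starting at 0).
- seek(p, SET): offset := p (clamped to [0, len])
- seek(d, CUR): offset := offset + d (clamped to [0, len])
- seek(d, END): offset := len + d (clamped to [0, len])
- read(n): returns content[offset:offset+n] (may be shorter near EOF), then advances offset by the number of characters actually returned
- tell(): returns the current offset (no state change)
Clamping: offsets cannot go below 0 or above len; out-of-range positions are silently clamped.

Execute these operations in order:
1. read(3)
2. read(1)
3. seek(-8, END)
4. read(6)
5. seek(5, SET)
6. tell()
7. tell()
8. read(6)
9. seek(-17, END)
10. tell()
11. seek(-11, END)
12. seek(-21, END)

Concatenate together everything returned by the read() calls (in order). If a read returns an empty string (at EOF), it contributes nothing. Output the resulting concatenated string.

Answer: 551X03W7STYSAYM4

Derivation:
After 1 (read(3)): returned '551', offset=3
After 2 (read(1)): returned 'X', offset=4
After 3 (seek(-8, END)): offset=13
After 4 (read(6)): returned '03W7ST', offset=19
After 5 (seek(5, SET)): offset=5
After 6 (tell()): offset=5
After 7 (tell()): offset=5
After 8 (read(6)): returned 'YSAYM4', offset=11
After 9 (seek(-17, END)): offset=4
After 10 (tell()): offset=4
After 11 (seek(-11, END)): offset=10
After 12 (seek(-21, END)): offset=0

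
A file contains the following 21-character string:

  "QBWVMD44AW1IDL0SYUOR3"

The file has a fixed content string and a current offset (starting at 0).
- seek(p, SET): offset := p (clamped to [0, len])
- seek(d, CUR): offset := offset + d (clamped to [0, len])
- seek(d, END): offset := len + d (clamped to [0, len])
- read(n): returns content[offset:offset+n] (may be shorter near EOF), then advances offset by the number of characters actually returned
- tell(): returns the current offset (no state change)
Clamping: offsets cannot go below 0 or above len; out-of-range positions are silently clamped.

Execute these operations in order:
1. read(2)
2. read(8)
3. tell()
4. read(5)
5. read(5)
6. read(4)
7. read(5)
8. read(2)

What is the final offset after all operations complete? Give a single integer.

After 1 (read(2)): returned 'QB', offset=2
After 2 (read(8)): returned 'WVMD44AW', offset=10
After 3 (tell()): offset=10
After 4 (read(5)): returned '1IDL0', offset=15
After 5 (read(5)): returned 'SYUOR', offset=20
After 6 (read(4)): returned '3', offset=21
After 7 (read(5)): returned '', offset=21
After 8 (read(2)): returned '', offset=21

Answer: 21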